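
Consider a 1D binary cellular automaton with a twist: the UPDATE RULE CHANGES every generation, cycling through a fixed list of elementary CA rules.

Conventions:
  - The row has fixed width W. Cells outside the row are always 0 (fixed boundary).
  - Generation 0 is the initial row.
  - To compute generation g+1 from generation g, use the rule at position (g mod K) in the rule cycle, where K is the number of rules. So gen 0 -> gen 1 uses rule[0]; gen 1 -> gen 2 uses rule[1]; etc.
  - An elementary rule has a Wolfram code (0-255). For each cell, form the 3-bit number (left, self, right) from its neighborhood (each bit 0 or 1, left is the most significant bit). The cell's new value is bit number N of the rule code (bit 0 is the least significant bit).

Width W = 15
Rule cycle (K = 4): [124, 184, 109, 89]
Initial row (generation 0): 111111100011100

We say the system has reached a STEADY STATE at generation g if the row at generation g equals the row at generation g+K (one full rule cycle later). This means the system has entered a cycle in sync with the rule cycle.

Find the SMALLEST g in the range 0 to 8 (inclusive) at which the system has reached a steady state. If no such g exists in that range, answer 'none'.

Gen 0: 111111100011100
Gen 1 (rule 124): 100000110010110
Gen 2 (rule 184): 010000101001101
Gen 3 (rule 109): 010110111001111
Gen 4 (rule 89): 000110101101001
Gen 5 (rule 124): 000111111111101
Gen 6 (rule 184): 000111111111010
Gen 7 (rule 109): 110100000001110
Gen 8 (rule 89): 110011111101011
Gen 9 (rule 124): 111010000111111
Gen 10 (rule 184): 110101000111110
Gen 11 (rule 109): 111111010100010
Gen 12 (rule 89): 100001000011001

Answer: none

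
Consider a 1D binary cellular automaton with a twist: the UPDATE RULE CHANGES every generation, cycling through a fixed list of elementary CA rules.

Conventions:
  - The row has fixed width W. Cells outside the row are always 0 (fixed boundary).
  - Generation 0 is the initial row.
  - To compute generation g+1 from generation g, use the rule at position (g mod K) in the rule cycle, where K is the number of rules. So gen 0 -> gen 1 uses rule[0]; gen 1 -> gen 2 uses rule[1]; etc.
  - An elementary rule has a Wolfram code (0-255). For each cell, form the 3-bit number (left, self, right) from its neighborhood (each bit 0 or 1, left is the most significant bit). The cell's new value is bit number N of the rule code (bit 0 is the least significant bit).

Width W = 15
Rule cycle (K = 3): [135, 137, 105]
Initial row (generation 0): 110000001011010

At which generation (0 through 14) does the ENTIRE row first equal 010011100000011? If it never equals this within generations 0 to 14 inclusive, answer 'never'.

Answer: 13

Derivation:
Gen 0: 110000001011010
Gen 1 (rule 135): 000111111000010
Gen 2 (rule 137): 110111110011000
Gen 3 (rule 105): 111100010011011
Gen 4 (rule 135): 011001110100000
Gen 5 (rule 137): 010001100001111
Gen 6 (rule 105): 000101101101001
Gen 7 (rule 135): 111100000001011
Gen 8 (rule 137): 111001111100010
Gen 9 (rule 105): 101001000101000
Gen 10 (rule 135): 101011011101011
Gen 11 (rule 137): 000010011000010
Gen 12 (rule 105): 111000011011000
Gen 13 (rule 135): 010011100000011
Gen 14 (rule 137): 000011001111010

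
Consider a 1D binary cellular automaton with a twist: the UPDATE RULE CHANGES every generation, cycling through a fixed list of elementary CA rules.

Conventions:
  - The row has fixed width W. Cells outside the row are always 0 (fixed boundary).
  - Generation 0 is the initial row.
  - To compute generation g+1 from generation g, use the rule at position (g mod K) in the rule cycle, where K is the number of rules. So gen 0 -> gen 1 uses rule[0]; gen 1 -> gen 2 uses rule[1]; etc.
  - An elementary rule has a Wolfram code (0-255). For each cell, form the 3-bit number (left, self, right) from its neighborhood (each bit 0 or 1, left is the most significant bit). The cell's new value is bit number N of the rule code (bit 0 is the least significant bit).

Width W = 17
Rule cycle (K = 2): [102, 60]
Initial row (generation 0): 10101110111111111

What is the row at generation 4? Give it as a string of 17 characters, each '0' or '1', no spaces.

Answer: 11010000010000010

Derivation:
Gen 0: 10101110111111111
Gen 1 (rule 102): 11110011000000001
Gen 2 (rule 60): 10001010100000001
Gen 3 (rule 102): 10011111100000011
Gen 4 (rule 60): 11010000010000010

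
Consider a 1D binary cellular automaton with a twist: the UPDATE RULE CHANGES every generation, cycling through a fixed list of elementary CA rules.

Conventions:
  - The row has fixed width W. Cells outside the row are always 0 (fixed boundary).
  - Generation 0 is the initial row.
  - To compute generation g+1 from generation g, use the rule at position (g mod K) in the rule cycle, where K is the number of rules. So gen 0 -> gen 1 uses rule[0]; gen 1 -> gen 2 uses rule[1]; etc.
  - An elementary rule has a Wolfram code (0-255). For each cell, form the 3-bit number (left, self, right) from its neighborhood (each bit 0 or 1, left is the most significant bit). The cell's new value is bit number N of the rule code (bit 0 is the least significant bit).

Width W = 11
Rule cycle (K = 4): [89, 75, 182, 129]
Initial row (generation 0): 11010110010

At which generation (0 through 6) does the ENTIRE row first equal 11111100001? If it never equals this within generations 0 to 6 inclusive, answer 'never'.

Answer: never

Derivation:
Gen 0: 11010110010
Gen 1 (rule 89): 11000111001
Gen 2 (rule 75): 11011101010
Gen 3 (rule 182): 00101011111
Gen 4 (rule 129): 10000001110
Gen 5 (rule 89): 01111101011
Gen 6 (rule 75): 11000100011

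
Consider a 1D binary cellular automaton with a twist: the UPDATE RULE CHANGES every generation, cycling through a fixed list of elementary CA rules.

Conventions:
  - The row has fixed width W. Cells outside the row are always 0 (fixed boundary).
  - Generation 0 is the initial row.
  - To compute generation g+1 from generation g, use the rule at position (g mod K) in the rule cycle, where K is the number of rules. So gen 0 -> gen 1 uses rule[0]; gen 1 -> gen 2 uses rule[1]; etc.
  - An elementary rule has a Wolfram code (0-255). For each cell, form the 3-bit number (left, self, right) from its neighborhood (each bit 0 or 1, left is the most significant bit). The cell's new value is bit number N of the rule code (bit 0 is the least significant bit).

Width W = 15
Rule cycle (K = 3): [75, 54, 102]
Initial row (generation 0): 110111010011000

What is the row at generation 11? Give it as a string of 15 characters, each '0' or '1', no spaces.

Gen 0: 110111010011000
Gen 1 (rule 75): 110101000111011
Gen 2 (rule 54): 001111101000100
Gen 3 (rule 102): 010000111001100
Gen 4 (rule 75): 100111101011101
Gen 5 (rule 54): 111000011100011
Gen 6 (rule 102): 001000100100101
Gen 7 (rule 75): 110011001001000
Gen 8 (rule 54): 001100111111100
Gen 9 (rule 102): 010101000000100
Gen 10 (rule 75): 100000011111001
Gen 11 (rule 54): 110000100000111

Answer: 110000100000111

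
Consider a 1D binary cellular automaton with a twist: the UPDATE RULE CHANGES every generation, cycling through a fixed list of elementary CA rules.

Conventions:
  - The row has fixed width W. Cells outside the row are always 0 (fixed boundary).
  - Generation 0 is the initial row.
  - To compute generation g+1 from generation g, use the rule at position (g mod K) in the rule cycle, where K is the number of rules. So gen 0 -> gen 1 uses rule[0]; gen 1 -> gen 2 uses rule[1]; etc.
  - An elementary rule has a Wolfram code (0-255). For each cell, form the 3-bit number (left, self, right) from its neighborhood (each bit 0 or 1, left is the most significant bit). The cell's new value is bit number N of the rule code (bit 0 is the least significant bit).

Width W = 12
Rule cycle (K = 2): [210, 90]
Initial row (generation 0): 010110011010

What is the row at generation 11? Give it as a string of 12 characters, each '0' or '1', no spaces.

Answer: 000010110111

Derivation:
Gen 0: 010110011010
Gen 1 (rule 210): 100011101001
Gen 2 (rule 90): 010110100110
Gen 3 (rule 210): 100010011011
Gen 4 (rule 90): 010101111011
Gen 5 (rule 210): 100000111001
Gen 6 (rule 90): 010001101110
Gen 7 (rule 210): 101010100111
Gen 8 (rule 90): 000000011101
Gen 9 (rule 210): 000000101100
Gen 10 (rule 90): 000001001110
Gen 11 (rule 210): 000010110111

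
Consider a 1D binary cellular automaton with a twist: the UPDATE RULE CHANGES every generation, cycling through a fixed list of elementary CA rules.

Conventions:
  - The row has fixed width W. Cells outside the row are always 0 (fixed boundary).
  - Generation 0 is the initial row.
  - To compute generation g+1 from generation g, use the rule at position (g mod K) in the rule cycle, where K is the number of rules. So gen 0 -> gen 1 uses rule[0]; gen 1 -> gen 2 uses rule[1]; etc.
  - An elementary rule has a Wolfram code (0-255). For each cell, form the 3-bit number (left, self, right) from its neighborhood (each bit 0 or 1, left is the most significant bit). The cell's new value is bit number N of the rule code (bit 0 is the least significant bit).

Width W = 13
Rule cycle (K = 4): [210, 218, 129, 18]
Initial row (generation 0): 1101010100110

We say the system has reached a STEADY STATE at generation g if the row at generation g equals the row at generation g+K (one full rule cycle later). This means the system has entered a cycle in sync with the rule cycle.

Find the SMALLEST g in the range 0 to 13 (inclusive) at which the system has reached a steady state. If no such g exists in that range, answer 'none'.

Gen 0: 1101010100110
Gen 1 (rule 210): 0100000011011
Gen 2 (rule 218): 1010000111011
Gen 3 (rule 129): 0000110010000
Gen 4 (rule 18): 0001001101000
Gen 5 (rule 210): 0010110100100
Gen 6 (rule 218): 0100110011010
Gen 7 (rule 129): 0000000000000
Gen 8 (rule 18): 0000000000000
Gen 9 (rule 210): 0000000000000
Gen 10 (rule 218): 0000000000000
Gen 11 (rule 129): 1111111111111
Gen 12 (rule 18): 0000000000000
Gen 13 (rule 210): 0000000000000
Gen 14 (rule 218): 0000000000000
Gen 15 (rule 129): 1111111111111
Gen 16 (rule 18): 0000000000000
Gen 17 (rule 210): 0000000000000

Answer: 8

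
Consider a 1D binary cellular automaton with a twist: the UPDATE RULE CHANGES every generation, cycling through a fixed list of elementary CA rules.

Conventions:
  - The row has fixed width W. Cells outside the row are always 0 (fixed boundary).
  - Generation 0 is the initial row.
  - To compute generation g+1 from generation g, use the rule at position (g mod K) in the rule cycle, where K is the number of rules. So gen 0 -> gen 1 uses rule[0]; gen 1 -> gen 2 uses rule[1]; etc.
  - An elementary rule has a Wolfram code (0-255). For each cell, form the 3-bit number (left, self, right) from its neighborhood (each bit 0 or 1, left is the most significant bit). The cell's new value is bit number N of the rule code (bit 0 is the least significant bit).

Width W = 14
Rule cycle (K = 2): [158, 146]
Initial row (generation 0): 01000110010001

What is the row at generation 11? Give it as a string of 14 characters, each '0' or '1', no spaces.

Gen 0: 01000110010001
Gen 1 (rule 158): 11101101111011
Gen 2 (rule 146): 01000000110000
Gen 3 (rule 158): 11100001101000
Gen 4 (rule 146): 01010010000100
Gen 5 (rule 158): 11011111001110
Gen 6 (rule 146): 00001110110101
Gen 7 (rule 158): 00011100100101
Gen 8 (rule 146): 00101011011000
Gen 9 (rule 158): 01101010010100
Gen 10 (rule 146): 10000001100010
Gen 11 (rule 158): 11000011010111

Answer: 11000011010111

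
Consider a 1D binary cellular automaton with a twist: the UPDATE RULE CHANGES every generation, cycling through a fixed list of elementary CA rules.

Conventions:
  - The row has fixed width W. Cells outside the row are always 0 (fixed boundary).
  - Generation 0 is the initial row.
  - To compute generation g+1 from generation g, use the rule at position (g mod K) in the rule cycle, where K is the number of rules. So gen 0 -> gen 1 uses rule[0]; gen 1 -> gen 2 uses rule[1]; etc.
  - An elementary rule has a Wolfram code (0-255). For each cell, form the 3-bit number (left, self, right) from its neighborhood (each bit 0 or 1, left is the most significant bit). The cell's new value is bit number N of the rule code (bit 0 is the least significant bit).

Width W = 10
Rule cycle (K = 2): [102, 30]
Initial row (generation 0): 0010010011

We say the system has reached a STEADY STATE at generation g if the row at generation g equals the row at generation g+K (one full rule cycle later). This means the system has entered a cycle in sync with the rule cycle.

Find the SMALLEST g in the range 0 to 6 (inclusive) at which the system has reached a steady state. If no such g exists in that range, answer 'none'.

Answer: none

Derivation:
Gen 0: 0010010011
Gen 1 (rule 102): 0110110101
Gen 2 (rule 30): 1100100101
Gen 3 (rule 102): 0101101111
Gen 4 (rule 30): 1101001000
Gen 5 (rule 102): 0111011000
Gen 6 (rule 30): 1100010100
Gen 7 (rule 102): 0100111100
Gen 8 (rule 30): 1111100010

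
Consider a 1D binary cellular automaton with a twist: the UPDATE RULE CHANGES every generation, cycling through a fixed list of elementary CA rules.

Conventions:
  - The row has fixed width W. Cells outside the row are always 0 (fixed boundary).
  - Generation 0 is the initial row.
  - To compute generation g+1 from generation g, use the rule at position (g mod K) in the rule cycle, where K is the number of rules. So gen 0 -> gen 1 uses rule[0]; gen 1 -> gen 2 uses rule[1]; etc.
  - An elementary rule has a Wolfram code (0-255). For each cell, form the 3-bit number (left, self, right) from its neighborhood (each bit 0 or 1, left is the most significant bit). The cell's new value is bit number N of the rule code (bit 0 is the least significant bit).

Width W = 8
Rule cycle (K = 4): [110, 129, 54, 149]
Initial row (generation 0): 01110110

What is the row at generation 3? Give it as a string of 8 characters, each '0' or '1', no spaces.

Answer: 00010010

Derivation:
Gen 0: 01110110
Gen 1 (rule 110): 11011110
Gen 2 (rule 129): 00001100
Gen 3 (rule 54): 00010010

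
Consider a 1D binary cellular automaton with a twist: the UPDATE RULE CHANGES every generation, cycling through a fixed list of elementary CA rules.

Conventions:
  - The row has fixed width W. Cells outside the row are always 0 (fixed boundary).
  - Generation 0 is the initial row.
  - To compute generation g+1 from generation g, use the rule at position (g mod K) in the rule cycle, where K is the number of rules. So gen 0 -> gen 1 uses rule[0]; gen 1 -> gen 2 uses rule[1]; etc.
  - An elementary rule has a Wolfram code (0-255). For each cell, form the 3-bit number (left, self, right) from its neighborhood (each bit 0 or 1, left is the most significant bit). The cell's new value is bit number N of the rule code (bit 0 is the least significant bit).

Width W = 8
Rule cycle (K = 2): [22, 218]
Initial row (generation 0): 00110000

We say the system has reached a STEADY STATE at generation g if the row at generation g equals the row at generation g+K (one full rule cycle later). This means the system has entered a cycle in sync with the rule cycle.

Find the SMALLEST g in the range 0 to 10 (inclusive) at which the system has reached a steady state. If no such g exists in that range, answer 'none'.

Answer: none

Derivation:
Gen 0: 00110000
Gen 1 (rule 22): 01001000
Gen 2 (rule 218): 10110100
Gen 3 (rule 22): 10000110
Gen 4 (rule 218): 01001111
Gen 5 (rule 22): 11110000
Gen 6 (rule 218): 11111000
Gen 7 (rule 22): 00000100
Gen 8 (rule 218): 00001010
Gen 9 (rule 22): 00011011
Gen 10 (rule 218): 00111011
Gen 11 (rule 22): 01000000
Gen 12 (rule 218): 10100000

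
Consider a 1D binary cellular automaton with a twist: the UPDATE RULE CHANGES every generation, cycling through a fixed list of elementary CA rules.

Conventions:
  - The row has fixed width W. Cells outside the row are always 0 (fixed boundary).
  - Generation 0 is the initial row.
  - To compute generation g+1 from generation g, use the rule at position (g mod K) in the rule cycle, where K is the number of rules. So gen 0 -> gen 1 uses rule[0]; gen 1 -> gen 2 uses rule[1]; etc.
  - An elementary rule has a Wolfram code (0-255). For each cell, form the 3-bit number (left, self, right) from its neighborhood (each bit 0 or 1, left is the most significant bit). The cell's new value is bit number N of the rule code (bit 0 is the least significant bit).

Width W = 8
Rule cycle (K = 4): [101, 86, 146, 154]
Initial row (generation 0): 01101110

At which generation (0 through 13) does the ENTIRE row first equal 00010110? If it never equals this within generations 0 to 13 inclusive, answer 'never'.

Answer: 7

Derivation:
Gen 0: 01101110
Gen 1 (rule 101): 00110010
Gen 2 (rule 86): 01011111
Gen 3 (rule 146): 10001110
Gen 4 (rule 154): 01011101
Gen 5 (rule 101): 01100111
Gen 6 (rule 86): 10111001
Gen 7 (rule 146): 00010110
Gen 8 (rule 154): 00100101
Gen 9 (rule 101): 10100111
Gen 10 (rule 86): 10111001
Gen 11 (rule 146): 00010110
Gen 12 (rule 154): 00100101
Gen 13 (rule 101): 10100111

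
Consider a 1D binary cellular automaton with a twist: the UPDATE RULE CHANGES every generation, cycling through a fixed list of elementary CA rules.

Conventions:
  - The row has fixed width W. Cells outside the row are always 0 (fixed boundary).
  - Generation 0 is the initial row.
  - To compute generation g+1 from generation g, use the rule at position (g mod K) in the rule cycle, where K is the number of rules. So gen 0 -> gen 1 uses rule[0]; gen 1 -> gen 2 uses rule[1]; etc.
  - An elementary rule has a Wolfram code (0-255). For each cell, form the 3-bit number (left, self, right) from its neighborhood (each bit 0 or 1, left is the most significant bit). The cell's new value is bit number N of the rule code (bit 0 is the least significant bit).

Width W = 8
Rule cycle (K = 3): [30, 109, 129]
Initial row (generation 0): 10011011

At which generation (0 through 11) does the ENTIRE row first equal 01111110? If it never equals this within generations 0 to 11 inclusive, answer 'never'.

Gen 0: 10011011
Gen 1 (rule 30): 11110010
Gen 2 (rule 109): 10010010
Gen 3 (rule 129): 00000000
Gen 4 (rule 30): 00000000
Gen 5 (rule 109): 11111111
Gen 6 (rule 129): 01111110
Gen 7 (rule 30): 11000001
Gen 8 (rule 109): 11011101
Gen 9 (rule 129): 00001000
Gen 10 (rule 30): 00011100
Gen 11 (rule 109): 11010101

Answer: 6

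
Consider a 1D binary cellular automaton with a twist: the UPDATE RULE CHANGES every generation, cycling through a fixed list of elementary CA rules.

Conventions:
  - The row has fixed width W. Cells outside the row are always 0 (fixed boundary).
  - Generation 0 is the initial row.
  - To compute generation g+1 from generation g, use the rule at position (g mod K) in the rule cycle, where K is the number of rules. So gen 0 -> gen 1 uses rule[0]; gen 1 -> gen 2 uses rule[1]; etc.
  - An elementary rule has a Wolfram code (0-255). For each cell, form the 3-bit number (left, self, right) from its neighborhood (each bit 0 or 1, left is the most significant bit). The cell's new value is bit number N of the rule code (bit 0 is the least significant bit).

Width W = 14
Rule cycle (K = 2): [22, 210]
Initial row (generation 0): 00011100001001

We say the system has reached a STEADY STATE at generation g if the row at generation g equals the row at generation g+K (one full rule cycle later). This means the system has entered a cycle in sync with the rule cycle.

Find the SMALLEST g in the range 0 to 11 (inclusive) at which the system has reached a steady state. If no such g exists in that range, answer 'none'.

Gen 0: 00011100001001
Gen 1 (rule 22): 00100010011111
Gen 2 (rule 210): 01010101101111
Gen 3 (rule 22): 11010100000000
Gen 4 (rule 210): 01000010000000
Gen 5 (rule 22): 11100111000000
Gen 6 (rule 210): 01111011100000
Gen 7 (rule 22): 10000000010000
Gen 8 (rule 210): 01000000101000
Gen 9 (rule 22): 11100001101100
Gen 10 (rule 210): 01110010100110
Gen 11 (rule 22): 10001110111001
Gen 12 (rule 210): 01010110011110
Gen 13 (rule 22): 11010001100001

Answer: none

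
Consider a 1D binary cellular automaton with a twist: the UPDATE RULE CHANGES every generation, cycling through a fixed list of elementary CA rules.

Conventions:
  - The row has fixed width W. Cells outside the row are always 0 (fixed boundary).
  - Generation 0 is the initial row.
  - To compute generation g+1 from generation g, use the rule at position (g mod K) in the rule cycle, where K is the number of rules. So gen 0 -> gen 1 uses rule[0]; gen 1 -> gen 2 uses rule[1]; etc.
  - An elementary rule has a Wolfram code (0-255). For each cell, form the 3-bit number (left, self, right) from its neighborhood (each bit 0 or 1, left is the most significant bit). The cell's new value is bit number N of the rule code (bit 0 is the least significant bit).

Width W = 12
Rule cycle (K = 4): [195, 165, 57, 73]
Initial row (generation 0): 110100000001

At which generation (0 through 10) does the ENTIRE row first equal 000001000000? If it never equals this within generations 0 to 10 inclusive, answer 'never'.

Answer: 8

Derivation:
Gen 0: 110100000001
Gen 1 (rule 195): 010001111110
Gen 2 (rule 165): 010100111100
Gen 3 (rule 57): 001010100011
Gen 4 (rule 73): 100000001011
Gen 5 (rule 195): 001111110001
Gen 6 (rule 165): 100111100101
Gen 7 (rule 57): 010100010010
Gen 8 (rule 73): 000001000000
Gen 9 (rule 195): 111110011111
Gen 10 (rule 165): 011100001110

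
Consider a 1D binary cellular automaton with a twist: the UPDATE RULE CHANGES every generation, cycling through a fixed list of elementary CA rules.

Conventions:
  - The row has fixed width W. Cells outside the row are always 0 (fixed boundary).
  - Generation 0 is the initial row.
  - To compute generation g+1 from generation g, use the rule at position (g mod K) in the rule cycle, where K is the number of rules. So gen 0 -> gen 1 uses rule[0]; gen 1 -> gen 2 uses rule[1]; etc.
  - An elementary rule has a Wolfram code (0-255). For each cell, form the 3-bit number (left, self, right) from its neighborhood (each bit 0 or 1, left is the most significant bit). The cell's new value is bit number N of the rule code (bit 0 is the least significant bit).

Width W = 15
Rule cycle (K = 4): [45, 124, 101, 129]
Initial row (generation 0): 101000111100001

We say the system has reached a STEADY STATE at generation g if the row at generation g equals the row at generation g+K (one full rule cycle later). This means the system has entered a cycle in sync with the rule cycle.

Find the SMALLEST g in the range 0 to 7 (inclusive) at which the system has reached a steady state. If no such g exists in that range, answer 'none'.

Answer: none

Derivation:
Gen 0: 101000111100001
Gen 1 (rule 45): 111010100001101
Gen 2 (rule 124): 101111110001111
Gen 3 (rule 101): 110000010100001
Gen 4 (rule 129): 000111000001100
Gen 5 (rule 45): 110100011101001
Gen 6 (rule 124): 111110010111101
Gen 7 (rule 101): 000010011000111
Gen 8 (rule 129): 111000000010010
Gen 9 (rule 45): 100011111010010
Gen 10 (rule 124): 110010001111011
Gen 11 (rule 101): 010010100001101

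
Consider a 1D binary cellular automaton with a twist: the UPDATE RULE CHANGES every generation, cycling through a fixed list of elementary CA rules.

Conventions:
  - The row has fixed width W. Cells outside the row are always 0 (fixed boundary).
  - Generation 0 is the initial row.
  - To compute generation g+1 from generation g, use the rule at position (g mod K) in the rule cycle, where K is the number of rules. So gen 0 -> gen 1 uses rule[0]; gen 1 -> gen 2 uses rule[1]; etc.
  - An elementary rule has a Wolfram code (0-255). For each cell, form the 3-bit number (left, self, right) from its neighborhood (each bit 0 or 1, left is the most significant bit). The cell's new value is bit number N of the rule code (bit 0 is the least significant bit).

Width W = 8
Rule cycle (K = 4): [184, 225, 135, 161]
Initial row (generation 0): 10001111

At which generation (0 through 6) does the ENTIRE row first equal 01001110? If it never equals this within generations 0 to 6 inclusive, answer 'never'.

Gen 0: 10001111
Gen 1 (rule 184): 01001110
Gen 2 (rule 225): 00000110
Gen 3 (rule 135): 11111000
Gen 4 (rule 161): 01110011
Gen 5 (rule 184): 01101010
Gen 6 (rule 225): 00110100

Answer: 1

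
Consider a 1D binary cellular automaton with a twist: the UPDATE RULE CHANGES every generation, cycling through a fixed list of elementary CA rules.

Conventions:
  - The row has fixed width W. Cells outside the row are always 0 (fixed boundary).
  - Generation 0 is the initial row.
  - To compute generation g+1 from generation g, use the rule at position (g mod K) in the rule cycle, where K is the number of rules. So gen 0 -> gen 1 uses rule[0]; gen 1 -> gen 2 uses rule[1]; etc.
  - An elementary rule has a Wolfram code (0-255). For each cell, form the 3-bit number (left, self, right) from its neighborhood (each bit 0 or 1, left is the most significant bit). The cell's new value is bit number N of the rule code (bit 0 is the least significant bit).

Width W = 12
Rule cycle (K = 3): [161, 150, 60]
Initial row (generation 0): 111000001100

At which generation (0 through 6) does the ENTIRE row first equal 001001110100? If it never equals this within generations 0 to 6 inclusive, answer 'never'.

Answer: 4

Derivation:
Gen 0: 111000001100
Gen 1 (rule 161): 010011100001
Gen 2 (rule 150): 111101010011
Gen 3 (rule 60): 100011111010
Gen 4 (rule 161): 001001110100
Gen 5 (rule 150): 011110100110
Gen 6 (rule 60): 010001110101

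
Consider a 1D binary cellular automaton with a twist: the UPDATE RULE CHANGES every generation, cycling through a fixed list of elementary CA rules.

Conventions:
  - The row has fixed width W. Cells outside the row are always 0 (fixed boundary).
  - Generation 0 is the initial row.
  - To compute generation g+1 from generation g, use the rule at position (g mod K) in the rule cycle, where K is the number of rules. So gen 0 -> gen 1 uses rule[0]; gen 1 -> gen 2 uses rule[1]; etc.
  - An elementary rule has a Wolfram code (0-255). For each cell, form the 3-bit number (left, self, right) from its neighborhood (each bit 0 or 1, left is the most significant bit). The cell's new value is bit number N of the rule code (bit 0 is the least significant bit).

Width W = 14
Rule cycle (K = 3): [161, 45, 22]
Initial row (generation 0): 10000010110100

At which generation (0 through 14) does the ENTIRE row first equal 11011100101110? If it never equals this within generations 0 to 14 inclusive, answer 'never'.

Gen 0: 10000010110100
Gen 1 (rule 161): 00111001001001
Gen 2 (rule 45): 10100001001001
Gen 3 (rule 22): 10110011111111
Gen 4 (rule 161): 01000001111110
Gen 5 (rule 45): 01011101000000
Gen 6 (rule 22): 11000001100000
Gen 7 (rule 161): 00011100001111
Gen 8 (rule 45): 11010001101000
Gen 9 (rule 22): 00011010001100
Gen 10 (rule 161): 11000100100001
Gen 11 (rule 45): 10010100101101
Gen 12 (rule 22): 11110111100001
Gen 13 (rule 161): 01101011001100
Gen 14 (rule 45): 01011110001001

Answer: never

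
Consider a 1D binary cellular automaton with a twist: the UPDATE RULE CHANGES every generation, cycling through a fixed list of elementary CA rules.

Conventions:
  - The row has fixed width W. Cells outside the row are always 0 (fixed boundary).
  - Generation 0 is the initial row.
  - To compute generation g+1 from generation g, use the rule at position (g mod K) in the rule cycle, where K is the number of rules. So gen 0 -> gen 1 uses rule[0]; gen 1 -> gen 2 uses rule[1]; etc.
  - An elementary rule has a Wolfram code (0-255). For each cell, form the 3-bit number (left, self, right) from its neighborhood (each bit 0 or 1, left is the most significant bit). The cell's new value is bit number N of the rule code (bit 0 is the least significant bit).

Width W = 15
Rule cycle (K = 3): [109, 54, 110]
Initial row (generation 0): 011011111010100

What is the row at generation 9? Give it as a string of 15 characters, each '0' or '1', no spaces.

Gen 0: 011011111010100
Gen 1 (rule 109): 011110001111101
Gen 2 (rule 54): 100001010000011
Gen 3 (rule 110): 100011110000111
Gen 4 (rule 109): 101010010110101
Gen 5 (rule 54): 111111111001111
Gen 6 (rule 110): 100000001011001
Gen 7 (rule 109): 101111101111001
Gen 8 (rule 54): 110000010000111
Gen 9 (rule 110): 110000110001101

Answer: 110000110001101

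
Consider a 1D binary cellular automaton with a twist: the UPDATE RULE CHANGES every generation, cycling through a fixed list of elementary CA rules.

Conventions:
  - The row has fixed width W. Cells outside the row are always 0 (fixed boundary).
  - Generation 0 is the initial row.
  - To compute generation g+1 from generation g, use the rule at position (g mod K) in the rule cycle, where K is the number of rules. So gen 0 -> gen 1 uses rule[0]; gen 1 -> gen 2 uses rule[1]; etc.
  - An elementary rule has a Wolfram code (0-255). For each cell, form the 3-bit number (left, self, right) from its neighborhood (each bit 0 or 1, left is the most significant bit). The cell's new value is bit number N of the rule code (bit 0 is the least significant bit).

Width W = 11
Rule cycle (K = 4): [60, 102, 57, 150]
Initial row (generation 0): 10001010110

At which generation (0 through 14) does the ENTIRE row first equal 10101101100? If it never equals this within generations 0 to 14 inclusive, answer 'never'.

Answer: 9

Derivation:
Gen 0: 10001010110
Gen 1 (rule 60): 11001111101
Gen 2 (rule 102): 01010000111
Gen 3 (rule 57): 00101110100
Gen 4 (rule 150): 01100100110
Gen 5 (rule 60): 01010110101
Gen 6 (rule 102): 11111011111
Gen 7 (rule 57): 10000110000
Gen 8 (rule 150): 11001001000
Gen 9 (rule 60): 10101101100
Gen 10 (rule 102): 11110110100
Gen 11 (rule 57): 10001101011
Gen 12 (rule 150): 11010001000
Gen 13 (rule 60): 10111001100
Gen 14 (rule 102): 11001010100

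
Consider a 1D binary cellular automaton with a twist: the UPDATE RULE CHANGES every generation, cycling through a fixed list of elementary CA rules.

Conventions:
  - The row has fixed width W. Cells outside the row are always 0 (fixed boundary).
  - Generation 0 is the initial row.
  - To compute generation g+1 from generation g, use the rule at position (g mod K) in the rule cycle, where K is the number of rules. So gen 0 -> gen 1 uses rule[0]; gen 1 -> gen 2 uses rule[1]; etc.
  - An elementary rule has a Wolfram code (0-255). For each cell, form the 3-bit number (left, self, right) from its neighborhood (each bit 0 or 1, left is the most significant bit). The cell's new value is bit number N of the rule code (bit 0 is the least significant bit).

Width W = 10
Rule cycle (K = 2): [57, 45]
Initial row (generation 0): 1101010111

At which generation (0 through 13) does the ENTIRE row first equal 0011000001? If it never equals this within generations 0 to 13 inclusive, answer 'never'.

Answer: never

Derivation:
Gen 0: 1101010111
Gen 1 (rule 57): 1010101100
Gen 2 (rule 45): 1111111001
Gen 3 (rule 57): 1000000100
Gen 4 (rule 45): 1011110101
Gen 5 (rule 57): 0110001010
Gen 6 (rule 45): 0100101110
Gen 7 (rule 57): 0010011001
Gen 8 (rule 45): 1010010001
Gen 9 (rule 57): 0101001100
Gen 10 (rule 45): 0111001001
Gen 11 (rule 57): 0100100100
Gen 12 (rule 45): 0100100101
Gen 13 (rule 57): 0010010010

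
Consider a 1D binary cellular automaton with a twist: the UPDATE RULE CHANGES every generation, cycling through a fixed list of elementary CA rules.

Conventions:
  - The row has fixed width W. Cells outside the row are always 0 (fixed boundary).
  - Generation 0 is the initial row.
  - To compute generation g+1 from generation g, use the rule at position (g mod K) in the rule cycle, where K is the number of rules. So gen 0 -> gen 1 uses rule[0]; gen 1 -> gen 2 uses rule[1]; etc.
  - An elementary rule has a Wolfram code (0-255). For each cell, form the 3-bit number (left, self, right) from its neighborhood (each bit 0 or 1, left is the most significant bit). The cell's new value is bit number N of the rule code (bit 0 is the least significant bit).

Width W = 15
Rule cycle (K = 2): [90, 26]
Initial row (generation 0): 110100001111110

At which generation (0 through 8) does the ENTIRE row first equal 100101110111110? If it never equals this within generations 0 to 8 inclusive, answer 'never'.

Answer: never

Derivation:
Gen 0: 110100001111110
Gen 1 (rule 90): 110010011000011
Gen 2 (rule 26): 101101110100110
Gen 3 (rule 90): 001101010011111
Gen 4 (rule 26): 011000001110000
Gen 5 (rule 90): 111100011011000
Gen 6 (rule 26): 100010110010100
Gen 7 (rule 90): 010100111100010
Gen 8 (rule 26): 100011100010101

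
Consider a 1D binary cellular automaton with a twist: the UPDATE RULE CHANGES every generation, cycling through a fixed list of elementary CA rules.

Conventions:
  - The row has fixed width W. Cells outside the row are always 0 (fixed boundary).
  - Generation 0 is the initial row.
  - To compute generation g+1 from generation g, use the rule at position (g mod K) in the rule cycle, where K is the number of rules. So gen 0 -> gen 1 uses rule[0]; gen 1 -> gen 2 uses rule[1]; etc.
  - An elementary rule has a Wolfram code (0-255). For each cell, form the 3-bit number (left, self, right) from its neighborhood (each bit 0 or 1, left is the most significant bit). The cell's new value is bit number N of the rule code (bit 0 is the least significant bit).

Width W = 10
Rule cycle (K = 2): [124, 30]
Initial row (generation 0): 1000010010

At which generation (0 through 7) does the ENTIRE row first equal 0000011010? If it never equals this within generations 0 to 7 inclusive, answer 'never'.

Answer: never

Derivation:
Gen 0: 1000010010
Gen 1 (rule 124): 1100011011
Gen 2 (rule 30): 1010110010
Gen 3 (rule 124): 1111111011
Gen 4 (rule 30): 1000000010
Gen 5 (rule 124): 1100000011
Gen 6 (rule 30): 1010000110
Gen 7 (rule 124): 1111000111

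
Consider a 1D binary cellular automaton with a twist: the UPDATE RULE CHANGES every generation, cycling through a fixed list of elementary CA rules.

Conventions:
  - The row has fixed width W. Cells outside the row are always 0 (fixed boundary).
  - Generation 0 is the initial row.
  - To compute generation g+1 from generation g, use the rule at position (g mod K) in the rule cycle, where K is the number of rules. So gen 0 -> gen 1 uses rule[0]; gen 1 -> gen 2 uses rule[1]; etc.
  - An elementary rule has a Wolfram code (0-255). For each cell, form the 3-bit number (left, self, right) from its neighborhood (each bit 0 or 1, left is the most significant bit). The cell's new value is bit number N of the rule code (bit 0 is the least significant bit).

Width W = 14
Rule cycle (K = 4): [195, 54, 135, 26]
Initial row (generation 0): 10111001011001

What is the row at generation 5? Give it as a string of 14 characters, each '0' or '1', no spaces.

Gen 0: 10111001011001
Gen 1 (rule 195): 00011010001010
Gen 2 (rule 54): 00100111011111
Gen 3 (rule 135): 11101010001110
Gen 4 (rule 26): 10000001011001
Gen 5 (rule 195): 00111110001010

Answer: 00111110001010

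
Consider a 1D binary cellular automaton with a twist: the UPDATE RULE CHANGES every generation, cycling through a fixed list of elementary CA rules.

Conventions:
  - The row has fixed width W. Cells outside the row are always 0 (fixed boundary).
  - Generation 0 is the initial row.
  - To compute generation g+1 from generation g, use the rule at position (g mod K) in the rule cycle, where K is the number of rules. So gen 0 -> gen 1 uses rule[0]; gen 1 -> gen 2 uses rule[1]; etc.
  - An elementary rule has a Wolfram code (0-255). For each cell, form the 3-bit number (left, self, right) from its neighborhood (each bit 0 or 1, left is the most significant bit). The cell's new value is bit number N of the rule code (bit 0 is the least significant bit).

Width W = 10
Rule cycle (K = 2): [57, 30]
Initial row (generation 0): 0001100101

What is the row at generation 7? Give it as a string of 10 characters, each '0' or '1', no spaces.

Answer: 1010101011

Derivation:
Gen 0: 0001100101
Gen 1 (rule 57): 1101010010
Gen 2 (rule 30): 1001011111
Gen 3 (rule 57): 0100110000
Gen 4 (rule 30): 1111101000
Gen 5 (rule 57): 1000010111
Gen 6 (rule 30): 1100110100
Gen 7 (rule 57): 1010101011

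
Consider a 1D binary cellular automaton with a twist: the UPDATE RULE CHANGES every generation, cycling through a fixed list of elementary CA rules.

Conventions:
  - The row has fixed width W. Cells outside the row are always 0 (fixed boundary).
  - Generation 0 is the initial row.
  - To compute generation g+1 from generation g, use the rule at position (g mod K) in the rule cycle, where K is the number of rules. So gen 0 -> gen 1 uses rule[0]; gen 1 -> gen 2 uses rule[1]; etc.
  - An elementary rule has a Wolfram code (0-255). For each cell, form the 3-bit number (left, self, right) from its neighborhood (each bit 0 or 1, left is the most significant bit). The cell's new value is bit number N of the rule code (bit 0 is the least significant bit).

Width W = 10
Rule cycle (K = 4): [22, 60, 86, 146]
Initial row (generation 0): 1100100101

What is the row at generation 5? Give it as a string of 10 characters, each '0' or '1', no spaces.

Answer: 1010101100

Derivation:
Gen 0: 1100100101
Gen 1 (rule 22): 0011111101
Gen 2 (rule 60): 0010000011
Gen 3 (rule 86): 0111000101
Gen 4 (rule 146): 1010101000
Gen 5 (rule 22): 1010101100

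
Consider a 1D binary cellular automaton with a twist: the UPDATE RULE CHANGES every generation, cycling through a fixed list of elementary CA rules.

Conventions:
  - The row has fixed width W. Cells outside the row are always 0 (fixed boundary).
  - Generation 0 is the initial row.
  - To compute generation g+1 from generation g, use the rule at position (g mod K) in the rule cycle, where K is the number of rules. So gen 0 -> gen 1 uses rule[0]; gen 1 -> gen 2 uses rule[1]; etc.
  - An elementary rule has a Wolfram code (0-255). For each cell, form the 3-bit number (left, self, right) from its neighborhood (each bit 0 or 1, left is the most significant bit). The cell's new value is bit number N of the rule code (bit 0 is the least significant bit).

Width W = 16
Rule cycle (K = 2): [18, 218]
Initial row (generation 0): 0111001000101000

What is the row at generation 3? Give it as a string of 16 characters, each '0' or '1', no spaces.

Gen 0: 0111001000101000
Gen 1 (rule 18): 1000110101000100
Gen 2 (rule 218): 0101110000101010
Gen 3 (rule 18): 1000001001000001

Answer: 1000001001000001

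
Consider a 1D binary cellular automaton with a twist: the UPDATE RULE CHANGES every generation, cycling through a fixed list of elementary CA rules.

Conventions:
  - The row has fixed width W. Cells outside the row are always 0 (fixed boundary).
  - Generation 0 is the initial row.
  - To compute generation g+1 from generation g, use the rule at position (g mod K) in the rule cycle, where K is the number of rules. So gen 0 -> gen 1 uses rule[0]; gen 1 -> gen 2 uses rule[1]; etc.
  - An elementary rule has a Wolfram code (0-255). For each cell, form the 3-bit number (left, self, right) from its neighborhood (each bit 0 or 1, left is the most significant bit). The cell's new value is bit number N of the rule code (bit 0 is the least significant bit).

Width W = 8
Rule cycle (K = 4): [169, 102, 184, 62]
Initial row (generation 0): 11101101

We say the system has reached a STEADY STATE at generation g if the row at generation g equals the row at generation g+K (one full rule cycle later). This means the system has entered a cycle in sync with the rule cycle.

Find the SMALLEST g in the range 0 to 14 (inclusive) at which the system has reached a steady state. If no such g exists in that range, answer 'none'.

Answer: none

Derivation:
Gen 0: 11101101
Gen 1 (rule 169): 11011010
Gen 2 (rule 102): 01101110
Gen 3 (rule 184): 01011101
Gen 4 (rule 62): 11110011
Gen 5 (rule 169): 11100010
Gen 6 (rule 102): 00100110
Gen 7 (rule 184): 00010101
Gen 8 (rule 62): 00111111
Gen 9 (rule 169): 10111110
Gen 10 (rule 102): 11000010
Gen 11 (rule 184): 10100001
Gen 12 (rule 62): 11110011
Gen 13 (rule 169): 11100010
Gen 14 (rule 102): 00100110
Gen 15 (rule 184): 00010101
Gen 16 (rule 62): 00111111
Gen 17 (rule 169): 10111110
Gen 18 (rule 102): 11000010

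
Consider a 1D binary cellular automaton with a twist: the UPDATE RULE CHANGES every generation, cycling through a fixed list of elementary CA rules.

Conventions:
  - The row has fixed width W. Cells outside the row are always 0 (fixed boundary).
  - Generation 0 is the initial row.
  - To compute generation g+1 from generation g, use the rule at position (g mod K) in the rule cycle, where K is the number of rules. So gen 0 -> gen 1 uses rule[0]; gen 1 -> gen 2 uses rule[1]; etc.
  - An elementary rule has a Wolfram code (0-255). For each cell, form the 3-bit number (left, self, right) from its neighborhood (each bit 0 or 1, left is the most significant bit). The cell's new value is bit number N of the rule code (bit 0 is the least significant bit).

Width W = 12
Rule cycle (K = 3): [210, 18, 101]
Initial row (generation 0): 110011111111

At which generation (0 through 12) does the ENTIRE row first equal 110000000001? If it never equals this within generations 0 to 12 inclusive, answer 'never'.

Answer: never

Derivation:
Gen 0: 110011111111
Gen 1 (rule 210): 011101111111
Gen 2 (rule 18): 100000000000
Gen 3 (rule 101): 101111111111
Gen 4 (rule 210): 000111111111
Gen 5 (rule 18): 001000000000
Gen 6 (rule 101): 101011111111
Gen 7 (rule 210): 000001111111
Gen 8 (rule 18): 000010000000
Gen 9 (rule 101): 111010111111
Gen 10 (rule 210): 011000011111
Gen 11 (rule 18): 100100100000
Gen 12 (rule 101): 100100101111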